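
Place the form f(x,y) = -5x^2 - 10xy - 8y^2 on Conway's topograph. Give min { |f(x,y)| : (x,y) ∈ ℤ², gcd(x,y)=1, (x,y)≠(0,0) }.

translate: b→0 (≡10 mod 10), so (5,10,8)→(5,0,3)
flip: (5,0,3)→(3,0,5)
reduced (well bottom): (3,0,5) with a≤c, −a<b≤a
well minimum |f| = |-3| = 3 (negative-definite)

3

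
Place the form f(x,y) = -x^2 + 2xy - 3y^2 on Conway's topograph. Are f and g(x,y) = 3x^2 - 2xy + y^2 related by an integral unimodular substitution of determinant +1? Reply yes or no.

D₁ = -8, D₂ = -8
f is negative-definite; reduce −f:
−f: translate: b→0 (≡-2 mod 2), so (1,-2,3)→(1,0,2)
−f: reduced (well bottom): (1,0,2) with a≤c, −a<b≤a
flip sign back: reduced form of f is (-1,0,-2)
g: flip: (3,-2,1)→(1,2,3)
g: translate: b→0 (≡2 mod 2), so (1,2,3)→(1,0,2)
g: reduced (well bottom): (1,0,2) with a≤c, −a<b≤a
reduced forms (-1, 0, -2) vs (1, 0, 2) ⇒ inequivalent

no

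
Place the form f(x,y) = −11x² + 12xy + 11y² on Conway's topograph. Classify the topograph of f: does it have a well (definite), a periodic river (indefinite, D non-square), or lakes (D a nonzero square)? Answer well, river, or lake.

D = b²−4ac = 12² − 4·(-11)·11 = 628
D > 0 non-square ⇒ indefinite ⇒ periodic river

river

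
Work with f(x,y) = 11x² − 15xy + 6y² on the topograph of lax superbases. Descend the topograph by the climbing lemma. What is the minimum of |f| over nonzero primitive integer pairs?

translate: b→7 (≡-15 mod 22), so (11,-15,6)→(11,7,2)
flip: (11,7,2)→(2,-7,11)
translate: b→1 (≡-7 mod 4), so (2,-7,11)→(2,1,5)
reduced (well bottom): (2,1,5) with a≤c, −a<b≤a
well minimum = a = 2

2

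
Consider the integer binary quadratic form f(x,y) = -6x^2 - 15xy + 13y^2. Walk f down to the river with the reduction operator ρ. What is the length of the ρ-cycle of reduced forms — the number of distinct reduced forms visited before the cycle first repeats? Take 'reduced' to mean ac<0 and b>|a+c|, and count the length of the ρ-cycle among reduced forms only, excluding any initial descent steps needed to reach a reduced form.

D = 537, ⌊√D⌋ = 23
descent: ρ → (13,15,-6)  [lands on river]
river: ρ → (-6,21,4)
river: ρ → (4,19,-11)
river: ρ → (-11,3,12)
river: ρ → (12,21,-2)
river: ρ → (-2,23,1)
river: ρ → (1,23,-2)
river: ρ → (-2,21,12)
river: ρ → (12,3,-11)
river: ρ → (-11,19,4)
river: ρ → (4,21,-6)
river: ρ → (-6,15,13)
river: ρ → (13,11,-8)
river: ρ → (-8,21,3)
river: ρ → (3,21,-8)
river: ρ → (-8,11,13)
ρ-cycle length = 16 (tail of 1 descent step not counted)

16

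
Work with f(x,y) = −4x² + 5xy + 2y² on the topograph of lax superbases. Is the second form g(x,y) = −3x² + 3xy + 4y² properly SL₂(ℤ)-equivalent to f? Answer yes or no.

D₁ = 57, D₂ = 57
river cycle of f (length 6): (2, 7, -1), (-1, 7, 2), (2, 5, -4), (-4, 3, 3), (3, 3, -4), (-4, 5, 2)
river cycle of g (length 6): (4, 5, -2), (-2, 7, 1), (1, 7, -2), (-2, 5, 4), (4, 3, -3), (-3, 3, 4)
cycles differ ⇒ inequivalent

no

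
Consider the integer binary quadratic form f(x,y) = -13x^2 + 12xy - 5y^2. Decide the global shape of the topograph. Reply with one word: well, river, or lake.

D = b²−4ac = 12² − 4·(-13)·(-5) = -116
D < 0 ⇒ definite ⇒ every region one sign ⇒ single well

well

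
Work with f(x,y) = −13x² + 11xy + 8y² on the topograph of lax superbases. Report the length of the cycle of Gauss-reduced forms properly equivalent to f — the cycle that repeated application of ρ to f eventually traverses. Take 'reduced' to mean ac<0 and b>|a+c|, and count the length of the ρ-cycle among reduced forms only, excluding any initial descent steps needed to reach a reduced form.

D = 537, ⌊√D⌋ = 23
river: ρ → (8,21,-3)
river: ρ → (-3,21,8)
river: ρ → (8,11,-13)
river: ρ → (-13,15,6)
river: ρ → (6,21,-4)
river: ρ → (-4,19,11)
river: ρ → (11,3,-12)
river: ρ → (-12,21,2)
river: ρ → (2,23,-1)
river: ρ → (-1,23,2)
river: ρ → (2,21,-12)
river: ρ → (-12,3,11)
river: ρ → (11,19,-4)
river: ρ → (-4,21,6)
river: ρ → (6,15,-13)
river: ρ → (-13,11,8)
ρ-cycle length = 16 (tail of 0 descent steps not counted)

16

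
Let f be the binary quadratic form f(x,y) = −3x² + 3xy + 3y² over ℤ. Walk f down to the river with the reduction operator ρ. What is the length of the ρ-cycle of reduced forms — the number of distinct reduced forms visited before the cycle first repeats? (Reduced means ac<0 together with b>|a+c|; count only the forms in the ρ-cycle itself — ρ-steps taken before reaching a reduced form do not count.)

D = 45, ⌊√D⌋ = 6
river: ρ → (3,3,-3)
river: ρ → (-3,3,3)
ρ-cycle length = 2 (tail of 0 descent steps not counted)

2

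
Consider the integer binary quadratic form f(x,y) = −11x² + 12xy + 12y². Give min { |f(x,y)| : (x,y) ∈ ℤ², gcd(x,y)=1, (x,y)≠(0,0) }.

river: ρ → (12,12,-11)
river: ρ → (-11,10,13)
river: ρ → (13,16,-8)
river: ρ → (-8,16,13)
river: ρ → (13,10,-11)
river: ρ → (-11,12,12)
closes: descent 0, river 6
min |a| on river = 8

8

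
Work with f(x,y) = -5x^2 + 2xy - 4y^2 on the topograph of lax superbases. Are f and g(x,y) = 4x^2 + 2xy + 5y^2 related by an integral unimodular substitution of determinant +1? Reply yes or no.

D₁ = -76, D₂ = -76
f is negative-definite; reduce −f:
−f: flip: (5,-2,4)→(4,2,5)
−f: reduced (well bottom): (4,2,5) with a≤c, −a<b≤a
flip sign back: reduced form of f is (-4,-2,-5)
g: reduced (well bottom): (4,2,5) with a≤c, −a<b≤a
reduced forms (-4, -2, -5) vs (4, 2, 5) ⇒ inequivalent

no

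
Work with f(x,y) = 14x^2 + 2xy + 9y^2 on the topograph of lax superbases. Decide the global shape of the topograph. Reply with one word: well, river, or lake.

D = b²−4ac = 2² − 4·14·9 = -500
D < 0 ⇒ definite ⇒ every region one sign ⇒ single well

well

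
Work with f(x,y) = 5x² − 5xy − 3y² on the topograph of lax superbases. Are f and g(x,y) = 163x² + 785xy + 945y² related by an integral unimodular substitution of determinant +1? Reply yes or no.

D₁ = 85, D₂ = 85
river cycle of f (length 6): (-3, 5, 5), (5, 5, -3), (-3, 7, 3), (3, 5, -5), (-5, 5, 3), (3, 7, -3)
river cycle of g (length 6): (5, 5, -3), (-3, 7, 3), (3, 5, -5), (-5, 5, 3), (3, 7, -3), (-3, 5, 5)
cycles coincide ⇒ equivalent

yes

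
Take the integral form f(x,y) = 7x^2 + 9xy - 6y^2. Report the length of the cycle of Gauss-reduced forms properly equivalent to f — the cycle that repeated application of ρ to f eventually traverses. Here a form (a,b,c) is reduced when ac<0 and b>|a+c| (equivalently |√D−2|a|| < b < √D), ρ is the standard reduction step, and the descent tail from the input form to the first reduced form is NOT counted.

D = 249, ⌊√D⌋ = 15
river: ρ → (-6,15,1)
river: ρ → (1,15,-6)
river: ρ → (-6,9,7)
river: ρ → (7,5,-8)
river: ρ → (-8,11,4)
river: ρ → (4,13,-5)
river: ρ → (-5,7,10)
river: ρ → (10,13,-2)
river: ρ → (-2,15,3)
river: ρ → (3,15,-2)
river: ρ → (-2,13,10)
river: ρ → (10,7,-5)
river: ρ → (-5,13,4)
river: ρ → (4,11,-8)
river: ρ → (-8,5,7)
river: ρ → (7,9,-6)
ρ-cycle length = 16 (tail of 0 descent steps not counted)

16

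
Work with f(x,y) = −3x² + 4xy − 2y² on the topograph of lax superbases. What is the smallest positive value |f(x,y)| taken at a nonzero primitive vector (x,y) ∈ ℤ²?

translate: b→2 (≡-4 mod 6), so (3,-4,2)→(3,2,1)
flip: (3,2,1)→(1,-2,3)
translate: b→0 (≡-2 mod 2), so (1,-2,3)→(1,0,2)
reduced (well bottom): (1,0,2) with a≤c, −a<b≤a
well minimum |f| = |-1| = 1 (negative-definite)

1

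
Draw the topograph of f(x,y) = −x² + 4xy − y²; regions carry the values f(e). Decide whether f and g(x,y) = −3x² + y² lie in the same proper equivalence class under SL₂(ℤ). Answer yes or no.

D₁ = 12, D₂ = 12
river cycle of f (length 2): (-1, 2, 2), (2, 2, -1)
river cycle of g (length 2): (1, 2, -2), (-2, 2, 1)
cycles differ ⇒ inequivalent

no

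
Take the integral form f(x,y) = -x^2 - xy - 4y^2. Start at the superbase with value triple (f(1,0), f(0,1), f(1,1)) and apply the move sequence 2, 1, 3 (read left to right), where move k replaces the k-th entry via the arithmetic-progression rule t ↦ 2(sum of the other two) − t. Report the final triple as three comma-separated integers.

start (-1,-4,-6) = (f(1,0),f(0,1),f(1,1))
replace slot 2: 2·((-1)+(-6)) − (-4) = -10 → (-1,-10,-6)
replace slot 1: 2·((-10)+(-6)) − (-1) = -31 → (-31,-10,-6)
replace slot 3: 2·((-31)+(-10)) − (-6) = -76 → (-31,-10,-76)

-31,-10,-76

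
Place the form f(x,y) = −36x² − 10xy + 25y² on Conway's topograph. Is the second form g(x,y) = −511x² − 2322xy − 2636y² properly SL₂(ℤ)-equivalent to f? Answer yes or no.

D₁ = 3700, D₂ = 3700
river cycle of f (length 10): (25, 60, -1), (-1, 60, 25), (25, 40, -21), (-21, 44, 21), (21, 40, -25), (-25, 60, 1), (1, 60, -25), (-25, 40, 21), (21, 44, -21), (-21, 40, 25)
river cycle of g (length 10): (25, 60, -1), (-1, 60, 25), (25, 40, -21), (-21, 44, 21), (21, 40, -25), (-25, 60, 1), (1, 60, -25), (-25, 40, 21), (21, 44, -21), (-21, 40, 25)
cycles coincide ⇒ equivalent

yes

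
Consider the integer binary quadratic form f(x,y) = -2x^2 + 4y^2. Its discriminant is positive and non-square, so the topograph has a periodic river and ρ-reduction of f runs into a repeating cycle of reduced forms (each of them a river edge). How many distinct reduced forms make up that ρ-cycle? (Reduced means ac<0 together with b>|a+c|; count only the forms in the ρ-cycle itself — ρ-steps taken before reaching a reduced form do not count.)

D = 32, ⌊√D⌋ = 5
descent: ρ → (4,0,-2)
descent: ρ → (-2,4,2)  [lands on river]
river: ρ → (2,4,-2)
ρ-cycle length = 2 (tail of 2 descent steps not counted)

2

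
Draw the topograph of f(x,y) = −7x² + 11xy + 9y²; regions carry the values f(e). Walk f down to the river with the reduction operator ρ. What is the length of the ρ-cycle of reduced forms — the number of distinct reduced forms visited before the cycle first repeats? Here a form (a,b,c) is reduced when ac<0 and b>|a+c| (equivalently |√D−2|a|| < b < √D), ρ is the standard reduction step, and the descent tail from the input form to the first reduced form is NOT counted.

D = 373, ⌊√D⌋ = 19
river: ρ → (9,7,-9)
river: ρ → (-9,11,7)
river: ρ → (7,17,-3)
river: ρ → (-3,19,1)
river: ρ → (1,19,-3)
river: ρ → (-3,17,7)
river: ρ → (7,11,-9)
river: ρ → (-9,7,9)
river: ρ → (9,11,-7)
river: ρ → (-7,17,3)
river: ρ → (3,19,-1)
river: ρ → (-1,19,3)
river: ρ → (3,17,-7)
river: ρ → (-7,11,9)
ρ-cycle length = 14 (tail of 0 descent steps not counted)

14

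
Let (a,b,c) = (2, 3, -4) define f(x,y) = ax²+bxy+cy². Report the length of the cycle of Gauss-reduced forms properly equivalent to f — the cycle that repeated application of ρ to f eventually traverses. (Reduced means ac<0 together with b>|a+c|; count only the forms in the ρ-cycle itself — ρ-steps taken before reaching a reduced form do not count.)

D = 41, ⌊√D⌋ = 6
river: ρ → (-4,5,1)
river: ρ → (1,5,-4)
river: ρ → (-4,3,2)
river: ρ → (2,5,-2)
river: ρ → (-2,3,4)
river: ρ → (4,5,-1)
river: ρ → (-1,5,4)
river: ρ → (4,3,-2)
river: ρ → (-2,5,2)
river: ρ → (2,3,-4)
ρ-cycle length = 10 (tail of 0 descent steps not counted)

10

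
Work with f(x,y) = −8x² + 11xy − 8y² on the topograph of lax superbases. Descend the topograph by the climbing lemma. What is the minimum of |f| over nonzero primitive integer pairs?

translate: b→5 (≡-11 mod 16), so (8,-11,8)→(8,5,5)
flip: (8,5,5)→(5,-5,8)
translate: b→5 (≡-5 mod 10), so (5,-5,8)→(5,5,8)
reduced (well bottom): (5,5,8) with a≤c, −a<b≤a
well minimum |f| = |-5| = 5 (negative-definite)

5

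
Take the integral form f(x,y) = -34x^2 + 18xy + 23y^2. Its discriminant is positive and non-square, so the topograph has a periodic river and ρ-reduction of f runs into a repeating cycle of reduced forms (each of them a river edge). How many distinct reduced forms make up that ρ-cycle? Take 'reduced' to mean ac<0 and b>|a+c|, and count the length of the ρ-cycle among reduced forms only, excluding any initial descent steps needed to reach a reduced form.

D = 3452, ⌊√D⌋ = 58
river: ρ → (23,28,-29)
river: ρ → (-29,30,22)
river: ρ → (22,58,-1)
river: ρ → (-1,58,22)
river: ρ → (22,30,-29)
river: ρ → (-29,28,23)
river: ρ → (23,18,-34)
river: ρ → (-34,50,7)
river: ρ → (7,48,-41)
river: ρ → (-41,34,14)
river: ρ → (14,50,-17)
river: ρ → (-17,52,11)
river: ρ → (11,58,-2)
river: ρ → (-2,58,11)
river: ρ → (11,52,-17)
river: ρ → (-17,50,14)
river: ρ → (14,34,-41)
river: ρ → (-41,48,7)
river: ρ → (7,50,-34)
river: ρ → (-34,18,23)
ρ-cycle length = 20 (tail of 0 descent steps not counted)

20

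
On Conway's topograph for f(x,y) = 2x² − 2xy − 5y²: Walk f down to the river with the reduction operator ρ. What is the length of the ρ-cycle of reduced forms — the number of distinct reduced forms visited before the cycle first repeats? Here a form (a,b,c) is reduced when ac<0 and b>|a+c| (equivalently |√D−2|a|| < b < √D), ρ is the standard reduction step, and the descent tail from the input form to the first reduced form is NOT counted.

D = 44, ⌊√D⌋ = 6
descent: ρ → (-5,2,2)
descent: ρ → (2,6,-1)  [lands on river]
river: ρ → (-1,6,2)
ρ-cycle length = 2 (tail of 2 descent steps not counted)

2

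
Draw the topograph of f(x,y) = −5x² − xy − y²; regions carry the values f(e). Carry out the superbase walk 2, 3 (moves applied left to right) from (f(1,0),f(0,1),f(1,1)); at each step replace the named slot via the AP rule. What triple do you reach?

start (-5,-1,-7) = (f(1,0),f(0,1),f(1,1))
replace slot 2: 2·((-5)+(-7)) − (-1) = -23 → (-5,-23,-7)
replace slot 3: 2·((-5)+(-23)) − (-7) = -49 → (-5,-23,-49)

-5,-23,-49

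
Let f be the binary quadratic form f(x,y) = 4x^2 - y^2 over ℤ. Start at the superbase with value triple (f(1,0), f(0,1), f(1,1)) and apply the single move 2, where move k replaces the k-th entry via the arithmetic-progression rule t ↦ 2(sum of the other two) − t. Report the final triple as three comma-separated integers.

start (4,-1,3) = (f(1,0),f(0,1),f(1,1))
replace slot 2: 2·(4+3) − (-1) = 15 → (4,15,3)

4,15,3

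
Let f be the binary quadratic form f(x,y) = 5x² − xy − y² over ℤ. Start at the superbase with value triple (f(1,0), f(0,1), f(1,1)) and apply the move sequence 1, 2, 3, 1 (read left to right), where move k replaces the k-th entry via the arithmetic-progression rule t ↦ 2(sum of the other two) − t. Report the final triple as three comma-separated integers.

start (5,-1,3) = (f(1,0),f(0,1),f(1,1))
replace slot 1: 2·((-1)+3) − 5 = -1 → (-1,-1,3)
replace slot 2: 2·((-1)+3) − (-1) = 5 → (-1,5,3)
replace slot 3: 2·((-1)+5) − 3 = 5 → (-1,5,5)
replace slot 1: 2·(5+5) − (-1) = 21 → (21,5,5)

21,5,5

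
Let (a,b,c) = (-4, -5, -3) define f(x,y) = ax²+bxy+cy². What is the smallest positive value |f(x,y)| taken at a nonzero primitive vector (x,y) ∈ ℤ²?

translate: b→-3 (≡5 mod 8), so (4,5,3)→(4,-3,2)
flip: (4,-3,2)→(2,3,4)
translate: b→-1 (≡3 mod 4), so (2,3,4)→(2,-1,3)
reduced (well bottom): (2,-1,3) with a≤c, −a<b≤a
well minimum |f| = |-2| = 2 (negative-definite)

2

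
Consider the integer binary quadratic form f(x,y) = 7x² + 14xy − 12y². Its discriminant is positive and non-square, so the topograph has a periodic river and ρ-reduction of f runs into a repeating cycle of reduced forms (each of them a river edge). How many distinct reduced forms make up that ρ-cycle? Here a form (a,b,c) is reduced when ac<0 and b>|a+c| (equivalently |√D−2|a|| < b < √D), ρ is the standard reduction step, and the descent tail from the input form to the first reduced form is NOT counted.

D = 532, ⌊√D⌋ = 23
river: ρ → (-12,10,9)
river: ρ → (9,8,-13)
river: ρ → (-13,18,4)
river: ρ → (4,22,-3)
river: ρ → (-3,20,11)
river: ρ → (11,2,-12)
river: ρ → (-12,22,1)
river: ρ → (1,22,-12)
river: ρ → (-12,2,11)
river: ρ → (11,20,-3)
river: ρ → (-3,22,4)
river: ρ → (4,18,-13)
river: ρ → (-13,8,9)
river: ρ → (9,10,-12)
river: ρ → (-12,14,7)
river: ρ → (7,14,-12)
ρ-cycle length = 16 (tail of 0 descent steps not counted)

16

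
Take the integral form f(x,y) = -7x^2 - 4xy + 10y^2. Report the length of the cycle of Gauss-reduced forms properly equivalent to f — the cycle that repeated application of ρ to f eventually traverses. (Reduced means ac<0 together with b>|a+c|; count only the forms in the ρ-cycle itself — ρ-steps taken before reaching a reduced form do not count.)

D = 296, ⌊√D⌋ = 17
descent: ρ → (10,4,-7)  [lands on river]
river: ρ → (-7,10,7)
river: ρ → (7,4,-10)
river: ρ → (-10,16,1)
river: ρ → (1,16,-10)
river: ρ → (-10,4,7)
river: ρ → (7,10,-7)
river: ρ → (-7,4,10)
river: ρ → (10,16,-1)
river: ρ → (-1,16,10)
ρ-cycle length = 10 (tail of 1 descent step not counted)

10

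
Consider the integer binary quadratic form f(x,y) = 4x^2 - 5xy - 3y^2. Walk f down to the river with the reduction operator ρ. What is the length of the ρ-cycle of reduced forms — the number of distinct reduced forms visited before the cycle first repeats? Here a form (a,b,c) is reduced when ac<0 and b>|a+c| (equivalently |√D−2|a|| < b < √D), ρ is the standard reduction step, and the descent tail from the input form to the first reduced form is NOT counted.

D = 73, ⌊√D⌋ = 8
descent: ρ → (-3,5,4)  [lands on river]
river: ρ → (4,3,-4)
river: ρ → (-4,5,3)
river: ρ → (3,7,-2)
river: ρ → (-2,5,6)
river: ρ → (6,7,-1)
river: ρ → (-1,7,6)
river: ρ → (6,5,-2)
river: ρ → (-2,7,3)
river: ρ → (3,5,-4)
river: ρ → (-4,3,4)
river: ρ → (4,5,-3)
river: ρ → (-3,7,2)
river: ρ → (2,5,-6)
river: ρ → (-6,7,1)
river: ρ → (1,7,-6)
river: ρ → (-6,5,2)
river: ρ → (2,7,-3)
ρ-cycle length = 18 (tail of 1 descent step not counted)

18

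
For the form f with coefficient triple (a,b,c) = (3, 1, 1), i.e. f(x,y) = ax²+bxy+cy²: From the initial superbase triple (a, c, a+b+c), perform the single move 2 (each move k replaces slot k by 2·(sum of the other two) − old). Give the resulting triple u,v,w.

start (3,1,5) = (f(1,0),f(0,1),f(1,1))
replace slot 2: 2·(3+5) − 1 = 15 → (3,15,5)

3,15,5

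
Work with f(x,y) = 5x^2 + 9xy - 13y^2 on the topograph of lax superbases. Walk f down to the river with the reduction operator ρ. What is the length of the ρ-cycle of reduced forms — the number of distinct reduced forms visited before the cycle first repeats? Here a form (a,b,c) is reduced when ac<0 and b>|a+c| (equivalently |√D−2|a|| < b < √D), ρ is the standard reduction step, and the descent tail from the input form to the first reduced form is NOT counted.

D = 341, ⌊√D⌋ = 18
river: ρ → (-13,17,1)
river: ρ → (1,17,-13)
river: ρ → (-13,9,5)
river: ρ → (5,11,-11)
river: ρ → (-11,11,5)
river: ρ → (5,9,-13)
ρ-cycle length = 6 (tail of 0 descent steps not counted)

6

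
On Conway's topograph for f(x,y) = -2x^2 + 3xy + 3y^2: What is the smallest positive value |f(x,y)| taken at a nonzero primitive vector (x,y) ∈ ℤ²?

river: ρ → (3,3,-2)
river: ρ → (-2,5,1)
river: ρ → (1,5,-2)
river: ρ → (-2,3,3)
closes: descent 0, river 4
min |a| on river = 1

1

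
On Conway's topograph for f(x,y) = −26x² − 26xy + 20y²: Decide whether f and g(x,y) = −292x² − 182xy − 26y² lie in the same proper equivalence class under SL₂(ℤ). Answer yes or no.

D₁ = 2756, D₂ = 2756
river cycle of f (length 6): (20, 26, -26), (-26, 26, 20), (20, 14, -32), (-32, 50, 2), (2, 50, -32), (-32, 14, 20)
river cycle of g (length 6): (-26, 26, 20), (20, 14, -32), (-32, 50, 2), (2, 50, -32), (-32, 14, 20), (20, 26, -26)
cycles coincide ⇒ equivalent

yes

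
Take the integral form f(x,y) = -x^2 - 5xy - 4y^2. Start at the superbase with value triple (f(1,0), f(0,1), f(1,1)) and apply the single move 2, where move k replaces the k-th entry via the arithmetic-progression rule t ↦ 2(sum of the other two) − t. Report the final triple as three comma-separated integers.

start (-1,-4,-10) = (f(1,0),f(0,1),f(1,1))
replace slot 2: 2·((-1)+(-10)) − (-4) = -18 → (-1,-18,-10)

-1,-18,-10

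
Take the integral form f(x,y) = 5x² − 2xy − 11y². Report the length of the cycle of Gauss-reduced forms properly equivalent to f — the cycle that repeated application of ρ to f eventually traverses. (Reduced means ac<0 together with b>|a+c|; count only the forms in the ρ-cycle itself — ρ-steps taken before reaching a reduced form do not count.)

D = 224, ⌊√D⌋ = 14
descent: ρ → (-11,2,5)
descent: ρ → (5,8,-8)  [lands on river]
river: ρ → (-8,8,5)
river: ρ → (5,12,-4)
river: ρ → (-4,12,5)
ρ-cycle length = 4 (tail of 2 descent steps not counted)

4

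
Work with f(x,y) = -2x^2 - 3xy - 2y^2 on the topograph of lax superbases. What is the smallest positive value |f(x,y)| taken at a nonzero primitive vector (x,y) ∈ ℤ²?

translate: b→-1 (≡3 mod 4), so (2,3,2)→(2,-1,1)
flip: (2,-1,1)→(1,1,2)
reduced (well bottom): (1,1,2) with a≤c, −a<b≤a
well minimum |f| = |-1| = 1 (negative-definite)

1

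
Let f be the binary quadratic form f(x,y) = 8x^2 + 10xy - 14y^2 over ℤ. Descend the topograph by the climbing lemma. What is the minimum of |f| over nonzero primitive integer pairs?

river: ρ → (-14,18,4)
river: ρ → (4,22,-4)
river: ρ → (-4,18,14)
river: ρ → (14,10,-8)
river: ρ → (-8,22,2)
river: ρ → (2,22,-8)
river: ρ → (-8,10,14)
river: ρ → (14,18,-4)
river: ρ → (-4,22,4)
river: ρ → (4,18,-14)
river: ρ → (-14,10,8)
river: ρ → (8,22,-2)
river: ρ → (-2,22,8)
river: ρ → (8,10,-14)
closes: descent 0, river 14
min |a| on river = 2

2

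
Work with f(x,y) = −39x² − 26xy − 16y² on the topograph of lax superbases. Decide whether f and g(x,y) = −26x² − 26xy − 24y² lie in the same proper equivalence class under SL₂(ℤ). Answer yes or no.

D₁ = -1820, D₂ = -1820
f is negative-definite; reduce −f:
−f: flip: (39,26,16)→(16,-26,39)
−f: translate: b→6 (≡-26 mod 32), so (16,-26,39)→(16,6,29)
−f: reduced (well bottom): (16,6,29) with a≤c, −a<b≤a
flip sign back: reduced form of f is (-16,-6,-29)
g is negative-definite; reduce −g:
−g: flip: (26,26,24)→(24,-26,26)
−g: translate: b→22 (≡-26 mod 48), so (24,-26,26)→(24,22,24)
−g: reduced (well bottom): (24,22,24) with a≤c, −a<b≤a
flip sign back: reduced form of g is (-24,-22,-24)
reduced forms (-16, -6, -29) vs (-24, -22, -24) ⇒ inequivalent

no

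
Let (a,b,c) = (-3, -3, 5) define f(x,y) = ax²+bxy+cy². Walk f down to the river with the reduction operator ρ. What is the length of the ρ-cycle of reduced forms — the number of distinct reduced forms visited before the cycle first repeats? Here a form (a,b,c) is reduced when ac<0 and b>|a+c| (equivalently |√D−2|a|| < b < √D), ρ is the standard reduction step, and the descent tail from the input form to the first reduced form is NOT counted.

D = 69, ⌊√D⌋ = 8
descent: ρ → (5,3,-3)  [lands on river]
river: ρ → (-3,3,5)
river: ρ → (5,7,-1)
river: ρ → (-1,7,5)
ρ-cycle length = 4 (tail of 1 descent step not counted)

4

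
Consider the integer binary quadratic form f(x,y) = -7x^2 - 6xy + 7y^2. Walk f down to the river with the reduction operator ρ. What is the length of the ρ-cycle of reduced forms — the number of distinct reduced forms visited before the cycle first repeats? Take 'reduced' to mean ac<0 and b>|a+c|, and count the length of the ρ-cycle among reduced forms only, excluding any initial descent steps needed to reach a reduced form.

D = 232, ⌊√D⌋ = 15
descent: ρ → (7,6,-7)  [lands on river]
river: ρ → (-7,8,6)
river: ρ → (6,4,-9)
river: ρ → (-9,14,1)
river: ρ → (1,14,-9)
river: ρ → (-9,4,6)
river: ρ → (6,8,-7)
river: ρ → (-7,6,7)
river: ρ → (7,8,-6)
river: ρ → (-6,4,9)
river: ρ → (9,14,-1)
river: ρ → (-1,14,9)
river: ρ → (9,4,-6)
river: ρ → (-6,8,7)
ρ-cycle length = 14 (tail of 1 descent step not counted)

14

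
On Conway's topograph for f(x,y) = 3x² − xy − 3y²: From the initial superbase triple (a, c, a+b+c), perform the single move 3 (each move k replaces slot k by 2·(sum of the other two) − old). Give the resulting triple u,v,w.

start (3,-3,-1) = (f(1,0),f(0,1),f(1,1))
replace slot 3: 2·(3+(-3)) − (-1) = 1 → (3,-3,1)

3,-3,1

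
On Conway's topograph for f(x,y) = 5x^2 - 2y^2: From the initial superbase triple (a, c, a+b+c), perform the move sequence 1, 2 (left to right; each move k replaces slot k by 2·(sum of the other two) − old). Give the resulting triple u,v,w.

start (5,-2,3) = (f(1,0),f(0,1),f(1,1))
replace slot 1: 2·((-2)+3) − 5 = -3 → (-3,-2,3)
replace slot 2: 2·((-3)+3) − (-2) = 2 → (-3,2,3)

-3,2,3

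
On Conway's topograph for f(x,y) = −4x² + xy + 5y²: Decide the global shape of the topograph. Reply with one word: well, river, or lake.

D = b²−4ac = 1² − 4·(-4)·5 = 81
D = 9² is a perfect square ⇒ form factors over ℤ ⇒ lakes

lake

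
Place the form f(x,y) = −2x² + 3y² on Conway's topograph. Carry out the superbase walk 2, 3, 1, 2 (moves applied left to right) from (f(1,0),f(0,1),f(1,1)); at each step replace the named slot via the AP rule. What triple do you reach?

start (-2,3,1) = (f(1,0),f(0,1),f(1,1))
replace slot 2: 2·((-2)+1) − 3 = -5 → (-2,-5,1)
replace slot 3: 2·((-2)+(-5)) − 1 = -15 → (-2,-5,-15)
replace slot 1: 2·((-5)+(-15)) − (-2) = -38 → (-38,-5,-15)
replace slot 2: 2·((-38)+(-15)) − (-5) = -101 → (-38,-101,-15)

-38,-101,-15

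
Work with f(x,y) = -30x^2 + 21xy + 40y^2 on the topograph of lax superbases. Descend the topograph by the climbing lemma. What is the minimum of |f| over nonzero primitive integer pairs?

river: ρ → (40,59,-11)
river: ρ → (-11,51,60)
river: ρ → (60,69,-2)
river: ρ → (-2,71,25)
river: ρ → (25,29,-44)
river: ρ → (-44,59,10)
river: ρ → (10,61,-38)
river: ρ → (-38,15,33)
river: ρ → (33,51,-20)
river: ρ → (-20,69,6)
river: ρ → (6,63,-53)
river: ρ → (-53,43,16)
river: ρ → (16,53,-38)
river: ρ → (-38,23,31)
river: ρ → (31,39,-30)
river: ρ → (-30,21,40)
closes: descent 0, river 16
min |a| on river = 2

2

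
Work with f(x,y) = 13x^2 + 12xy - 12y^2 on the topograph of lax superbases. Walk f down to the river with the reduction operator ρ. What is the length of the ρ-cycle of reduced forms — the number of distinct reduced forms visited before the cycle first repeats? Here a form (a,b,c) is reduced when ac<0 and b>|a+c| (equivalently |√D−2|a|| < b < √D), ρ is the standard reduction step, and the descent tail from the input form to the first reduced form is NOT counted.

D = 768, ⌊√D⌋ = 27
river: ρ → (-12,12,13)
river: ρ → (13,14,-11)
river: ρ → (-11,8,16)
river: ρ → (16,24,-3)
river: ρ → (-3,24,16)
river: ρ → (16,8,-11)
river: ρ → (-11,14,13)
river: ρ → (13,12,-12)
ρ-cycle length = 8 (tail of 0 descent steps not counted)

8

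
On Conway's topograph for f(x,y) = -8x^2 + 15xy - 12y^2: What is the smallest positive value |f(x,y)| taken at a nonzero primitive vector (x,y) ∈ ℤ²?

translate: b→1 (≡-15 mod 16), so (8,-15,12)→(8,1,5)
flip: (8,1,5)→(5,-1,8)
reduced (well bottom): (5,-1,8) with a≤c, −a<b≤a
well minimum |f| = |-5| = 5 (negative-definite)

5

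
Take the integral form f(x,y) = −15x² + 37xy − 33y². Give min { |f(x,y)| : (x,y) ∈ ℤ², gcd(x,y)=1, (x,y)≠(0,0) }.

translate: b→-7 (≡-37 mod 30), so (15,-37,33)→(15,-7,11)
flip: (15,-7,11)→(11,7,15)
reduced (well bottom): (11,7,15) with a≤c, −a<b≤a
well minimum |f| = |-11| = 11 (negative-definite)

11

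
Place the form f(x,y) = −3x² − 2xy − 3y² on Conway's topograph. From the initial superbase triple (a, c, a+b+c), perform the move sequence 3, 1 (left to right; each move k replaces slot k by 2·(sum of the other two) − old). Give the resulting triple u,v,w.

start (-3,-3,-8) = (f(1,0),f(0,1),f(1,1))
replace slot 3: 2·((-3)+(-3)) − (-8) = -4 → (-3,-3,-4)
replace slot 1: 2·((-3)+(-4)) − (-3) = -11 → (-11,-3,-4)

-11,-3,-4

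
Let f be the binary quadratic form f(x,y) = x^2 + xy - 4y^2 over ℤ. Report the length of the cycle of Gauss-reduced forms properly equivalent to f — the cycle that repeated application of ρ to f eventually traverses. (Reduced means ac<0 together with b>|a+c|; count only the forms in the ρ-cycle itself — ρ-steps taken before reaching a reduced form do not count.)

D = 17, ⌊√D⌋ = 4
descent: ρ → (-4,-1,1)
descent: ρ → (1,3,-2)  [lands on river]
river: ρ → (-2,1,2)
river: ρ → (2,3,-1)
river: ρ → (-1,3,2)
river: ρ → (2,1,-2)
river: ρ → (-2,3,1)
ρ-cycle length = 6 (tail of 2 descent steps not counted)

6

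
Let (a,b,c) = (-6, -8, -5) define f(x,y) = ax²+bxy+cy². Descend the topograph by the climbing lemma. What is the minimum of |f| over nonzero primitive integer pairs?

translate: b→-4 (≡8 mod 12), so (6,8,5)→(6,-4,3)
flip: (6,-4,3)→(3,4,6)
translate: b→-2 (≡4 mod 6), so (3,4,6)→(3,-2,5)
reduced (well bottom): (3,-2,5) with a≤c, −a<b≤a
well minimum |f| = |-3| = 3 (negative-definite)

3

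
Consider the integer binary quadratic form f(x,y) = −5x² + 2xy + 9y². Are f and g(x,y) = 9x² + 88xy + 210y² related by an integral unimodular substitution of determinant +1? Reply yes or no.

D₁ = 184, D₂ = 184
river cycle of f (length 12): (-5, 12, 2), (2, 12, -5), (-5, 8, 6), (6, 4, -7), (-7, 10, 3), (3, 8, -10), (-10, 12, 1), (1, 12, -10), (-10, 8, 3), (3, 10, -7), … (2 more)
river cycle of g (length 12): (-5, 12, 2), (2, 12, -5), (-5, 8, 6), (6, 4, -7), (-7, 10, 3), (3, 8, -10), (-10, 12, 1), (1, 12, -10), (-10, 8, 3), (3, 10, -7), … (2 more)
cycles coincide ⇒ equivalent

yes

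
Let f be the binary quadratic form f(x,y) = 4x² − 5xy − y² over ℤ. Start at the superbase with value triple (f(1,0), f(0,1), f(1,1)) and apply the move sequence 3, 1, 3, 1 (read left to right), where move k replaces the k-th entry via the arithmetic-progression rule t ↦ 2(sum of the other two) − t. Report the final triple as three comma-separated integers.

start (4,-1,-2) = (f(1,0),f(0,1),f(1,1))
replace slot 3: 2·(4+(-1)) − (-2) = 8 → (4,-1,8)
replace slot 1: 2·((-1)+8) − 4 = 10 → (10,-1,8)
replace slot 3: 2·(10+(-1)) − 8 = 10 → (10,-1,10)
replace slot 1: 2·((-1)+10) − 10 = 8 → (8,-1,10)

8,-1,10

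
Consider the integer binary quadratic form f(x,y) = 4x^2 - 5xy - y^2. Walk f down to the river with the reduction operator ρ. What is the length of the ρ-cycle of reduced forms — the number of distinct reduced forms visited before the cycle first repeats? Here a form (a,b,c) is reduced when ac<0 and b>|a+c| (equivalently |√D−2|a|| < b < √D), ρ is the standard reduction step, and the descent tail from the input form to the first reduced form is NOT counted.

D = 41, ⌊√D⌋ = 6
descent: ρ → (-1,5,4)  [lands on river]
river: ρ → (4,3,-2)
river: ρ → (-2,5,2)
river: ρ → (2,3,-4)
river: ρ → (-4,5,1)
river: ρ → (1,5,-4)
river: ρ → (-4,3,2)
river: ρ → (2,5,-2)
river: ρ → (-2,3,4)
river: ρ → (4,5,-1)
ρ-cycle length = 10 (tail of 1 descent step not counted)

10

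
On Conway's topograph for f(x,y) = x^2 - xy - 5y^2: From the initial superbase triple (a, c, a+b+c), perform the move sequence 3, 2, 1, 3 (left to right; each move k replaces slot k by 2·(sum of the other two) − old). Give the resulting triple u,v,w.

start (1,-5,-5) = (f(1,0),f(0,1),f(1,1))
replace slot 3: 2·(1+(-5)) − (-5) = -3 → (1,-5,-3)
replace slot 2: 2·(1+(-3)) − (-5) = 1 → (1,1,-3)
replace slot 1: 2·(1+(-3)) − 1 = -5 → (-5,1,-3)
replace slot 3: 2·((-5)+1) − (-3) = -5 → (-5,1,-5)

-5,1,-5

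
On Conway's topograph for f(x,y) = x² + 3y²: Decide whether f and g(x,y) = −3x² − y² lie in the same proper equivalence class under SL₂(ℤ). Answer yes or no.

D₁ = -12, D₂ = -12
f: reduced (well bottom): (1,0,3) with a≤c, −a<b≤a
g is negative-definite; reduce −g:
−g: flip: (3,0,1)→(1,0,3)
−g: reduced (well bottom): (1,0,3) with a≤c, −a<b≤a
flip sign back: reduced form of g is (-1,0,-3)
reduced forms (1, 0, 3) vs (-1, 0, -3) ⇒ inequivalent

no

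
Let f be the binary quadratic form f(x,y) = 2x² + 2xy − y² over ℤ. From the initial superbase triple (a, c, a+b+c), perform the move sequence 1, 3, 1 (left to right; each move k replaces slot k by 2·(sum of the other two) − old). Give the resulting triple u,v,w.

start (2,-1,3) = (f(1,0),f(0,1),f(1,1))
replace slot 1: 2·((-1)+3) − 2 = 2 → (2,-1,3)
replace slot 3: 2·(2+(-1)) − 3 = -1 → (2,-1,-1)
replace slot 1: 2·((-1)+(-1)) − 2 = -6 → (-6,-1,-1)

-6,-1,-1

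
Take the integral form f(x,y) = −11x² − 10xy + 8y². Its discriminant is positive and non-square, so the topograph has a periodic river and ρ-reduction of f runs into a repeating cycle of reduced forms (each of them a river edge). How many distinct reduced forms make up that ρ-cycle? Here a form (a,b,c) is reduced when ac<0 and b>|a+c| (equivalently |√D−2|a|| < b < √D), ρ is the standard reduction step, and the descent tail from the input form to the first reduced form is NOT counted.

D = 452, ⌊√D⌋ = 21
descent: ρ → (8,10,-11)  [lands on river]
river: ρ → (-11,12,7)
river: ρ → (7,16,-7)
river: ρ → (-7,12,11)
river: ρ → (11,10,-8)
river: ρ → (-8,6,13)
river: ρ → (13,20,-1)
river: ρ → (-1,20,13)
river: ρ → (13,6,-8)
river: ρ → (-8,10,11)
river: ρ → (11,12,-7)
river: ρ → (-7,16,7)
river: ρ → (7,12,-11)
river: ρ → (-11,10,8)
river: ρ → (8,6,-13)
river: ρ → (-13,20,1)
river: ρ → (1,20,-13)
river: ρ → (-13,6,8)
ρ-cycle length = 18 (tail of 1 descent step not counted)

18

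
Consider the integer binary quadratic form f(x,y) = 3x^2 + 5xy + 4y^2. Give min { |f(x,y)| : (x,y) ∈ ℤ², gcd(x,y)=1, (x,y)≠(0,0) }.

translate: b→-1 (≡5 mod 6), so (3,5,4)→(3,-1,2)
flip: (3,-1,2)→(2,1,3)
reduced (well bottom): (2,1,3) with a≤c, −a<b≤a
well minimum = a = 2

2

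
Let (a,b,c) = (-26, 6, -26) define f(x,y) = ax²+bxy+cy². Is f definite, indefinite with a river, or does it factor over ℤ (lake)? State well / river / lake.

D = b²−4ac = 6² − 4·(-26)·(-26) = -2668
D < 0 ⇒ definite ⇒ every region one sign ⇒ single well

well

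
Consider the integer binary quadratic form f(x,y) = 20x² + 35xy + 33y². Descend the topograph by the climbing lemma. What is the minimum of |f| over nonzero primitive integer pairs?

translate: b→-5 (≡35 mod 40), so (20,35,33)→(20,-5,18)
flip: (20,-5,18)→(18,5,20)
reduced (well bottom): (18,5,20) with a≤c, −a<b≤a
well minimum = a = 18

18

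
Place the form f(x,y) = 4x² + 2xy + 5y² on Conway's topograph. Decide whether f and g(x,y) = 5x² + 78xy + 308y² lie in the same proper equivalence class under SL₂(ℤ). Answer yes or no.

D₁ = -76, D₂ = -76
f: reduced (well bottom): (4,2,5) with a≤c, −a<b≤a
g: translate: b→-2 (≡78 mod 10), so (5,78,308)→(5,-2,4)
g: flip: (5,-2,4)→(4,2,5)
g: reduced (well bottom): (4,2,5) with a≤c, −a<b≤a
reduced forms (4, 2, 5) vs (4, 2, 5) ⇒ equivalent

yes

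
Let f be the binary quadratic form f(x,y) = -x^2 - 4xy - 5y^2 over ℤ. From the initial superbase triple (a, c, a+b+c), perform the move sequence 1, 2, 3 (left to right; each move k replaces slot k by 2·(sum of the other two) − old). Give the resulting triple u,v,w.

start (-1,-5,-10) = (f(1,0),f(0,1),f(1,1))
replace slot 1: 2·((-5)+(-10)) − (-1) = -29 → (-29,-5,-10)
replace slot 2: 2·((-29)+(-10)) − (-5) = -73 → (-29,-73,-10)
replace slot 3: 2·((-29)+(-73)) − (-10) = -194 → (-29,-73,-194)

-29,-73,-194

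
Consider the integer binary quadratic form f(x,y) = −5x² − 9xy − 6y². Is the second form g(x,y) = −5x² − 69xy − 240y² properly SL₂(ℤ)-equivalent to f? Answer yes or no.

D₁ = -39, D₂ = -39
f is negative-definite; reduce −f:
−f: translate: b→-1 (≡9 mod 10), so (5,9,6)→(5,-1,2)
−f: flip: (5,-1,2)→(2,1,5)
−f: reduced (well bottom): (2,1,5) with a≤c, −a<b≤a
flip sign back: reduced form of f is (-2,-1,-5)
g is negative-definite; reduce −g:
−g: translate: b→-1 (≡69 mod 10), so (5,69,240)→(5,-1,2)
−g: flip: (5,-1,2)→(2,1,5)
−g: reduced (well bottom): (2,1,5) with a≤c, −a<b≤a
flip sign back: reduced form of g is (-2,-1,-5)
reduced forms (-2, -1, -5) vs (-2, -1, -5) ⇒ equivalent

yes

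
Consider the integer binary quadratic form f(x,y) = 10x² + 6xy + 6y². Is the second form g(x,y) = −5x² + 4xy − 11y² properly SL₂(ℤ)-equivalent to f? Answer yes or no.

D₁ = -204, D₂ = -204
f: flip: (10,6,6)→(6,-6,10)
f: translate: b→6 (≡-6 mod 12), so (6,-6,10)→(6,6,10)
f: reduced (well bottom): (6,6,10) with a≤c, −a<b≤a
g is negative-definite; reduce −g:
−g: reduced (well bottom): (5,-4,11) with a≤c, −a<b≤a
flip sign back: reduced form of g is (-5,4,-11)
reduced forms (6, 6, 10) vs (-5, 4, -11) ⇒ inequivalent

no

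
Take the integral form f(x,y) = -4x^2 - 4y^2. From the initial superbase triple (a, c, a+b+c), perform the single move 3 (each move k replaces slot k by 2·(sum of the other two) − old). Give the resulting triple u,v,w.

start (-4,-4,-8) = (f(1,0),f(0,1),f(1,1))
replace slot 3: 2·((-4)+(-4)) − (-8) = -8 → (-4,-4,-8)

-4,-4,-8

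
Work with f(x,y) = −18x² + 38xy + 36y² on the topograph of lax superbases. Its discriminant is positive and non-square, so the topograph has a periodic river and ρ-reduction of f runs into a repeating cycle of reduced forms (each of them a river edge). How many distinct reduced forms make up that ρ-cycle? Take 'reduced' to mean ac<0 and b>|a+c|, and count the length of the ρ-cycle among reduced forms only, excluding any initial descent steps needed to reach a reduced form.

D = 4036, ⌊√D⌋ = 63
river: ρ → (36,34,-20)
river: ρ → (-20,46,24)
river: ρ → (24,50,-16)
river: ρ → (-16,46,30)
river: ρ → (30,14,-32)
river: ρ → (-32,50,12)
river: ρ → (12,46,-40)
river: ρ → (-40,34,18)
river: ρ → (18,38,-36)
river: ρ → (-36,34,20)
river: ρ → (20,46,-24)
river: ρ → (-24,50,16)
river: ρ → (16,46,-30)
river: ρ → (-30,14,32)
river: ρ → (32,50,-12)
river: ρ → (-12,46,40)
river: ρ → (40,34,-18)
river: ρ → (-18,38,36)
ρ-cycle length = 18 (tail of 0 descent steps not counted)

18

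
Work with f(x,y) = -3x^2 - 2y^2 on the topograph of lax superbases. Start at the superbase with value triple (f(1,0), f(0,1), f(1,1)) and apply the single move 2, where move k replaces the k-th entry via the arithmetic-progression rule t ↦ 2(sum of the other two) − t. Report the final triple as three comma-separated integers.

start (-3,-2,-5) = (f(1,0),f(0,1),f(1,1))
replace slot 2: 2·((-3)+(-5)) − (-2) = -14 → (-3,-14,-5)

-3,-14,-5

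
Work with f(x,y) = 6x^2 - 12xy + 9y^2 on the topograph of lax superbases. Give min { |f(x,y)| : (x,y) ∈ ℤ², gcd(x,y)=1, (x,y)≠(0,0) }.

translate: b→0 (≡-12 mod 12), so (6,-12,9)→(6,0,3)
flip: (6,0,3)→(3,0,6)
reduced (well bottom): (3,0,6) with a≤c, −a<b≤a
well minimum = a = 3

3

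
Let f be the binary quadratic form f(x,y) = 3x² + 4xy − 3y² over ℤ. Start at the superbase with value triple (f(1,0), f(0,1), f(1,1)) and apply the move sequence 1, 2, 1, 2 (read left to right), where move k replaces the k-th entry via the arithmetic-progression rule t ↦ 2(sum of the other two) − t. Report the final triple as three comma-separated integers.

start (3,-3,4) = (f(1,0),f(0,1),f(1,1))
replace slot 1: 2·((-3)+4) − 3 = -1 → (-1,-3,4)
replace slot 2: 2·((-1)+4) − (-3) = 9 → (-1,9,4)
replace slot 1: 2·(9+4) − (-1) = 27 → (27,9,4)
replace slot 2: 2·(27+4) − 9 = 53 → (27,53,4)

27,53,4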